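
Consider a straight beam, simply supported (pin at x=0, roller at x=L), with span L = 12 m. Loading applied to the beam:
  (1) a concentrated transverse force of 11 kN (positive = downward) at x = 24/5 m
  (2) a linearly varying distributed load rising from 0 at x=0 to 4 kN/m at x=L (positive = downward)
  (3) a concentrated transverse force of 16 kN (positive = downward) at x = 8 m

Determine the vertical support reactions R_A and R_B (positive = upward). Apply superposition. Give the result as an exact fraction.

Load 1 — point force P=11 kN at a=24/5 m (b=L-a=36/5):
  R_A = Pb/L = 11·(36/5)/12 = 33/5 kN
  R_B = Pa/L = 11·(24/5)/12 = 22/5 kN
Load 2 — triangular load w₀=4 kN/m (0→w₀ over full span):
  R_A = w₀L/6 = 4·12/6 = 8 kN
  R_B = w₀L/3 = 4·12/3 = 16 kN
Load 3 — point force P=16 kN at a=8 m (b=L-a=4):
  R_A = Pb/L = 16·4/12 = 16/3 kN
  R_B = Pa/L = 16·8/12 = 32/3 kN
Superposition: R_A = 299/15 kN, R_B = 466/15 kN

R_A = 299/15 kN, R_B = 466/15 kN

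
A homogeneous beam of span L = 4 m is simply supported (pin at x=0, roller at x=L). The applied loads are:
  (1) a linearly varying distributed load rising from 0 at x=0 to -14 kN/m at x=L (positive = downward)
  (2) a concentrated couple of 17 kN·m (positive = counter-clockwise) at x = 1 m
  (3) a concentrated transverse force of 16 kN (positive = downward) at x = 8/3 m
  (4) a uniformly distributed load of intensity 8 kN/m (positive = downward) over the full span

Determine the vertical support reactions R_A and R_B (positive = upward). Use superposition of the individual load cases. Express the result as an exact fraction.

Load 1 — triangular load w₀=-14 kN/m (0→w₀ over full span):
  R_A = w₀L/6 = (-14)·4/6 = -28/3 kN
  R_B = w₀L/3 = (-14)·4/3 = -56/3 kN
Load 2 — applied couple M₀=17 kN·m at a=1 m (b=L-a=3):
  R_A = M₀/L = 17/4 kN
  R_B = -M₀/L = -17/4 kN
Load 3 — point force P=16 kN at a=8/3 m (b=L-a=4/3):
  R_A = Pb/L = 16·(4/3)/4 = 16/3 kN
  R_B = Pa/L = 16·(8/3)/4 = 32/3 kN
Load 4 — uniform load w=8 kN/m over full span:
  R_A = wL/2 = 8·4/2 = 16 kN
  R_B = wL/2 = 8·4/2 = 16 kN
Superposition: R_A = 65/4 kN, R_B = 15/4 kN

R_A = 65/4 kN, R_B = 15/4 kN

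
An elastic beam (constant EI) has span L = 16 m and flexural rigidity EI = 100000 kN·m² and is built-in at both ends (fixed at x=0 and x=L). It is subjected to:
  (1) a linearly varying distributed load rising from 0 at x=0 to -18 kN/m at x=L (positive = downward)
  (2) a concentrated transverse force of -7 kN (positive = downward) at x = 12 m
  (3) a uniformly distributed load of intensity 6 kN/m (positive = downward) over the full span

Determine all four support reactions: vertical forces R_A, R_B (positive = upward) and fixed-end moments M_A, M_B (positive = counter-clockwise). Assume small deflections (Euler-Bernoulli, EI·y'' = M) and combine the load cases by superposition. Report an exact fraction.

R_A = 593/160 kN, M_A = -617/20 kN·m, R_B = -9393/160 kN, M_B = 2363/20 kN·m

Load 1 — triangular load w₀=-18 kN/m (0→w₀ over full span):
  R_A = 3w₀L/20 = 3·(-18)·16/20 = -216/5 kN
  M_A = w₀L²/30 = (-18)·16²/30 = -768/5 kN·m
  R_B = 7w₀L/20 = 7·(-18)·16/20 = -504/5 kN
  M_B = -w₀L²/20 = -(-18)·16²/20 = 1152/5 kN·m
Load 2 — point force P=-7 kN at a=12 m (b=L-a=4):
  R_A = Pb²(3a+b)/L³ = (-7)·4²·(3·12+4)/16³ = -35/32 kN
  M_A = Pab²/L² = (-7)·12·4²/16² = -21/4 kN·m
  R_B = Pa²(a+3b)/L³ = (-7)·12²·(12+3·4)/16³ = -189/32 kN
  M_B = -Pa²b/L² = -(-7)·12²·4/16² = 63/4 kN·m
Load 3 — uniform load w=6 kN/m over full span:
  R_A = wL/2 = 6·16/2 = 48 kN
  M_A = wL²/12 = 6·16²/12 = 128 kN·m
  R_B = wL/2 = 6·16/2 = 48 kN
  M_B = -wL²/12 = -6·16²/12 = -128 kN·m
Superposition: R_A = 593/160 kN, M_A = -617/20 kN·m, R_B = -9393/160 kN, M_B = 2363/20 kN·m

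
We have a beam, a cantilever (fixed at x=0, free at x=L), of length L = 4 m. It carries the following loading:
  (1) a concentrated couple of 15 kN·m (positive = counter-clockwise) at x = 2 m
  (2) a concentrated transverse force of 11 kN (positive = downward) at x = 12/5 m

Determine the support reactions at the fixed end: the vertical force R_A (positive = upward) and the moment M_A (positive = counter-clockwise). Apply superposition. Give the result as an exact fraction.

Load 1 — applied couple M₀=15 kN·m at a=2 m (b=L-a=2):
  R_A = 0 kN
  M_A = -M₀ = -15 kN·m
Load 2 — point force P=11 kN at a=12/5 m (b=L-a=8/5):
  R_A = P = 11 kN
  M_A = Pa = 11·(12/5) = 132/5 kN·m
Superposition: R_A = 11 kN, M_A = 57/5 kN·m

R_A = 11 kN, M_A = 57/5 kN·m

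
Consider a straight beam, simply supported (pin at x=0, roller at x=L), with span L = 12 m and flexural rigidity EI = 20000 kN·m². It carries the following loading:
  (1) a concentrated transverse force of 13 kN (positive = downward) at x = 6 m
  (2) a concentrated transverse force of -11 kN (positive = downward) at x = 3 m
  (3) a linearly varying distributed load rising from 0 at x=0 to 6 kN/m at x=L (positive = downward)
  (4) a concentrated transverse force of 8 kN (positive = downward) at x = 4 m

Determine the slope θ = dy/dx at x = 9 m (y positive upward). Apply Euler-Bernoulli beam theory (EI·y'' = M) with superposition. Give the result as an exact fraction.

θ(9) = 166213/14400000 rad

Load 1 — point force P=13 kN at a=6 m (b=L-a=6):
  θ_1 = -Pa(2L²-6Lx+3x²+a²)/(6LEI)  [x>a] = -13·6·(2·12²-6·12·9+3·9²+6²)/(6·12·20000) = 351/80000 rad
Load 2 — point force P=-11 kN at a=3 m (b=L-a=9):
  θ_2 = -Pa(2L²-6Lx+3x²+a²)/(6LEI)  [x>a] = -(-11)·3·(2·12²-6·12·9+3·9²+3²)/(6·12·20000) = -99/40000 rad
Load 3 — triangular load w₀=6 kN/m (0→w₀ over full span):
  θ_3 = -w₀(7L⁴-30L²x²+15x⁴)/(360LEI) = -6·(7·12⁴-30·12²·9²+15·9⁴)/(360·12·20000) = 11817/1600000 rad
Load 4 — point force P=8 kN at a=4 m (b=L-a=8):
  θ_4 = -Pa(2L²-6Lx+3x²+a²)/(6LEI)  [x>a] = -8·4·(2·12²-6·12·9+3·9²+4²)/(6·12·20000) = 101/45000 rad
Superposition: θ = Σ θ_i = 166213/14400000 rad ≈ 0.011543 rad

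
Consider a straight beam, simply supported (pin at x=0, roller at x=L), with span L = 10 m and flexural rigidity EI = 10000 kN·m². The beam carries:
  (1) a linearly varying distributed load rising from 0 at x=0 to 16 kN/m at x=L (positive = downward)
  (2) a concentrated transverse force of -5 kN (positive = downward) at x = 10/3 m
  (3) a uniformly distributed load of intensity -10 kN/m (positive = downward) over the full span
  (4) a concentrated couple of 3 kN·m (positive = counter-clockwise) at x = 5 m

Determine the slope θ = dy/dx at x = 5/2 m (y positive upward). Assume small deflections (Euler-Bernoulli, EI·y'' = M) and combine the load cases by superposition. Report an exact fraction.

θ(5/2) = 9877/1296000 rad

Load 1 — triangular load w₀=16 kN/m (0→w₀ over full span):
  θ_1 = -w₀(7L⁴-30L²x²+15x⁴)/(360LEI) = -16·(7·10⁴-30·10²·(5/2)²+15·(5/2)⁴)/(360·10·10000) = -1327/57600 rad
Load 2 — point force P=-5 kN at a=10/3 m (b=L-a=20/3):
  θ_2 = -Pb(L²-b²-3x²)/(6LEI)  [x≤a] = -(-5)·(20/3)·(10²-(20/3)²-3·(5/2)²)/(6·10·10000) = 53/25920 rad
Load 3 — uniform load w=-10 kN/m over full span:
  θ_3 = -w(L³-6Lx²+4x³)/(24EI) = -(-10)·(10³-6·10·(5/2)²+4·(5/2)³)/(24·10000) = 11/384 rad
Load 4 — applied couple M₀=3 kN·m at a=5 m (b=L-a=5):
  θ_4 = (M₀x²/(2L)+C₁)/EI  [x≤a] with C₁=M₀(3b²-L²)/(6L)=-5/4 = (3·(5/2)²/(2·10)+(-5/4))/10000 = -1/32000 rad
Superposition: θ = Σ θ_i = 9877/1296000 rad ≈ 0.007621 rad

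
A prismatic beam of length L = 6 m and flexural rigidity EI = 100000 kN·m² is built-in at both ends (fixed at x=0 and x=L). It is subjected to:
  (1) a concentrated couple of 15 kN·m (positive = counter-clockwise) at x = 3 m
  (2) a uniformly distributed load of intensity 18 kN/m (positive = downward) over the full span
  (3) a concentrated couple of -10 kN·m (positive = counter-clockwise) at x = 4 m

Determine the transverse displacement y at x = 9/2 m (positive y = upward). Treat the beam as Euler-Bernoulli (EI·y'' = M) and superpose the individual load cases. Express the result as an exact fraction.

Load 1 — applied couple M₀=15 kN·m at a=3 m (b=L-a=3):
  y_1 = (R_Ax³/6 - M_Ax²/2 - M₀(x-a)²/2)/EI  [x>a] with R_A=15/4, M_A=15/4 = ((15/4)·(9/2)³/6 - (15/4)·(9/2)²/2 - 15·((9/2)-3)²/2)/100000 = 27/1280000 m
Load 2 — uniform load w=18 kN/m over full span:
  y_2 = -wx²(L-x)²/(24EI) = -18·(9/2)²·(6-(9/2))²/(24·100000) = -2187/6400000 m
Load 3 — applied couple M₀=-10 kN·m at a=4 m (b=L-a=2):
  y_3 = (R_Ax³/6 - M_Ax²/2 - M₀(x-a)²/2)/EI  [x>a] with R_A=-20/9, M_A=-10/3 = ((-20/9)·(9/2)³/6 - (-10/3)·(9/2)²/2 - (-10)·((9/2)-4)²/2)/100000 = 1/80000 m
Superposition: y = Σ y_i = -493/1600000 m ≈ -0.000308 m

y(9/2) = -493/1600000 m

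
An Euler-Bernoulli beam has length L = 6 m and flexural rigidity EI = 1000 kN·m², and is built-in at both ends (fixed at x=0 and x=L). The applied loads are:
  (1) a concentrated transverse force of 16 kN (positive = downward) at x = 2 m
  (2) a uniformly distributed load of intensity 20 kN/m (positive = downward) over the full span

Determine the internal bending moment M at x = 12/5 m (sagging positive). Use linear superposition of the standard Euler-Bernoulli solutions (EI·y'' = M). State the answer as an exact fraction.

Load 1 — point force P=16 kN at a=2 m (b=L-a=4):
  M_1 = Pa²(a+3b)(L-x)/L³ - Pa²b/L²  [x>a] = 16·2²·(2+3·4)·(6-(12/5))/6³ - 16·2²·4/6² = 352/45 kN·m
Load 2 — uniform load w=20 kN/m over full span:
  M_2 = wLx/2 - wL²/12 - wx²/2 = 20·6·(12/5)/2 - 20·6²/12 - 20·(12/5)²/2 = 132/5 kN·m
Superposition: M = Σ M_i = 308/9 kN·m ≈ 34.222222 kN·m

M(12/5) = 308/9 kN·m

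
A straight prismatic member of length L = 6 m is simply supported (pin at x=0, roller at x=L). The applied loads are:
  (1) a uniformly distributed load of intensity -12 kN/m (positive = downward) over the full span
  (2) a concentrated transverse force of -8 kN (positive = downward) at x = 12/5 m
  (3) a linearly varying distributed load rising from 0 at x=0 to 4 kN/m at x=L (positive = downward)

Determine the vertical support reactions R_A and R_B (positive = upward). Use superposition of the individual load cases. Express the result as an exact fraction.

R_A = -184/5 kN, R_B = -156/5 kN

Load 1 — uniform load w=-12 kN/m over full span:
  R_A = wL/2 = (-12)·6/2 = -36 kN
  R_B = wL/2 = (-12)·6/2 = -36 kN
Load 2 — point force P=-8 kN at a=12/5 m (b=L-a=18/5):
  R_A = Pb/L = (-8)·(18/5)/6 = -24/5 kN
  R_B = Pa/L = (-8)·(12/5)/6 = -16/5 kN
Load 3 — triangular load w₀=4 kN/m (0→w₀ over full span):
  R_A = w₀L/6 = 4·6/6 = 4 kN
  R_B = w₀L/3 = 4·6/3 = 8 kN
Superposition: R_A = -184/5 kN, R_B = -156/5 kN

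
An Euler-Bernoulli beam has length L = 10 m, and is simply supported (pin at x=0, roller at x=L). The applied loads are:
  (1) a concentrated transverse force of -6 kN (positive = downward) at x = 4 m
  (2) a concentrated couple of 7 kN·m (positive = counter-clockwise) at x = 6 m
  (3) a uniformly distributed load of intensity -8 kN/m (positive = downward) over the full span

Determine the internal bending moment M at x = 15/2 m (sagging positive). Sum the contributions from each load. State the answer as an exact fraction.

Load 1 — point force P=-6 kN at a=4 m (b=L-a=6):
  M_1 = Pa(L-x)/L  [x>a] = (-6)·4·(10-(15/2))/10 = -6 kN·m
Load 2 — applied couple M₀=7 kN·m at a=6 m (b=L-a=4):
  M_2 = M₀x/L - M₀  [x>a] = 7·(15/2)/10 - 7 = -7/4 kN·m
Load 3 — uniform load w=-8 kN/m over full span:
  M_3 = wx(L-x)/2 = (-8)·(15/2)·(10-(15/2))/2 = -75 kN·m
Superposition: M = Σ M_i = -331/4 kN·m ≈ -82.750000 kN·m

M(15/2) = -331/4 kN·m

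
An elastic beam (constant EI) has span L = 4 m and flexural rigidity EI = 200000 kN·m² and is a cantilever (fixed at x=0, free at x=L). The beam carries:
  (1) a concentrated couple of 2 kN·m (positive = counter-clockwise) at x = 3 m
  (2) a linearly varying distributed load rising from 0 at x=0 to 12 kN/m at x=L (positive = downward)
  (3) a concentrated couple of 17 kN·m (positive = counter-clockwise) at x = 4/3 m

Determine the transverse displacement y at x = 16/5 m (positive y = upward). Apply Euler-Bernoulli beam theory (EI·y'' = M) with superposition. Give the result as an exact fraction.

y(16/5) = -19318273/28125000000 m

Load 1 — applied couple M₀=2 kN·m at a=3 m (b=L-a=1):
  y_1 = M₀a(2x-a)/(2EI)  [x>a] = 2·3·(2·(16/5)-3)/(2·200000) = 51/1000000 m
Load 2 — triangular load w₀=12 kN/m (0→w₀ over full span):
  y_2 = (w₀Lx³/12-w₀L²x²/6-w₀x⁵/(120L))/EI = (12·4·(16/5)³/12-12·4²·(16/5)²/6-12·(16/5)⁵/(120·4))/200000 = -50048/48828125 m
Load 3 — applied couple M₀=17 kN·m at a=4/3 m (b=L-a=8/3):
  y_3 = M₀a(2x-a)/(2EI)  [x>a] = 17·(4/3)·(2·(16/5)-(4/3))/(2·200000) = 323/1125000 m
Superposition: y = Σ y_i = -19318273/28125000000 m ≈ -0.000687 m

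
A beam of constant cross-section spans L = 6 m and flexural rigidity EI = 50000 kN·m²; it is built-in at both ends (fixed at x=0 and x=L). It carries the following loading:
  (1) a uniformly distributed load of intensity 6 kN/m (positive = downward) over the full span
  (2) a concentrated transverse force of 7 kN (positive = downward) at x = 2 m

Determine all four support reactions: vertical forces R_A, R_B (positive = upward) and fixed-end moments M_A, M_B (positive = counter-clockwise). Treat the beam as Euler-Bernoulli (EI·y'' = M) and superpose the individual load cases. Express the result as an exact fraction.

Load 1 — uniform load w=6 kN/m over full span:
  R_A = wL/2 = 6·6/2 = 18 kN
  M_A = wL²/12 = 6·6²/12 = 18 kN·m
  R_B = wL/2 = 6·6/2 = 18 kN
  M_B = -wL²/12 = -6·6²/12 = -18 kN·m
Load 2 — point force P=7 kN at a=2 m (b=L-a=4):
  R_A = Pb²(3a+b)/L³ = 7·4²·(3·2+4)/6³ = 140/27 kN
  M_A = Pab²/L² = 7·2·4²/6² = 56/9 kN·m
  R_B = Pa²(a+3b)/L³ = 7·2²·(2+3·4)/6³ = 49/27 kN
  M_B = -Pa²b/L² = -7·2²·4/6² = -28/9 kN·m
Superposition: R_A = 626/27 kN, M_A = 218/9 kN·m, R_B = 535/27 kN, M_B = -190/9 kN·m

R_A = 626/27 kN, M_A = 218/9 kN·m, R_B = 535/27 kN, M_B = -190/9 kN·m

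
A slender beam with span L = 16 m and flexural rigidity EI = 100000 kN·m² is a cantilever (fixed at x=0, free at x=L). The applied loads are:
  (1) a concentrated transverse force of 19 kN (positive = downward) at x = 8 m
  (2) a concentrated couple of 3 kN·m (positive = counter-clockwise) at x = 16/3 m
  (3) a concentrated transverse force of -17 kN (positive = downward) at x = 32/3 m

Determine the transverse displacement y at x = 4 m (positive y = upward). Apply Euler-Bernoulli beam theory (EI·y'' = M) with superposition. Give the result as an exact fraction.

Load 1 — point force P=19 kN at a=8 m (b=L-a=8):
  y_1 = -Px²(3a-x)/(6EI)  [x≤a] = -19·4²·(3·8-4)/(6·100000) = -19/1875 m
Load 2 — applied couple M₀=3 kN·m at a=16/3 m (b=L-a=32/3):
  y_2 = M₀x²/(2EI)  [x≤a] = 3·4²/(2·100000) = 3/12500 m
Load 3 — point force P=-17 kN at a=32/3 m (b=L-a=16/3):
  y_3 = -Px²(3a-x)/(6EI)  [x≤a] = -(-17)·4²·(3·(32/3)-4)/(6·100000) = 119/9375 m
Superposition: y = Σ y_i = 7/2500 m ≈ 0.002800 m

y(4) = 7/2500 m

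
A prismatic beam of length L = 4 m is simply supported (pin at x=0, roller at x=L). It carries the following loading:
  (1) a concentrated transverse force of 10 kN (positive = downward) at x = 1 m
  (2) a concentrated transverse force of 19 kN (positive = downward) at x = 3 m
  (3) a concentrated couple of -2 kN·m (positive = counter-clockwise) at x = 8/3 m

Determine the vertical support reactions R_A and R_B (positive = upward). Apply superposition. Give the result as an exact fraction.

Load 1 — point force P=10 kN at a=1 m (b=L-a=3):
  R_A = Pb/L = 10·3/4 = 15/2 kN
  R_B = Pa/L = 10·1/4 = 5/2 kN
Load 2 — point force P=19 kN at a=3 m (b=L-a=1):
  R_A = Pb/L = 19·1/4 = 19/4 kN
  R_B = Pa/L = 19·3/4 = 57/4 kN
Load 3 — applied couple M₀=-2 kN·m at a=8/3 m (b=L-a=4/3):
  R_A = M₀/L = (-2)/4 = -1/2 kN
  R_B = -M₀/L = -(-2)/4 = 1/2 kN
Superposition: R_A = 47/4 kN, R_B = 69/4 kN

R_A = 47/4 kN, R_B = 69/4 kN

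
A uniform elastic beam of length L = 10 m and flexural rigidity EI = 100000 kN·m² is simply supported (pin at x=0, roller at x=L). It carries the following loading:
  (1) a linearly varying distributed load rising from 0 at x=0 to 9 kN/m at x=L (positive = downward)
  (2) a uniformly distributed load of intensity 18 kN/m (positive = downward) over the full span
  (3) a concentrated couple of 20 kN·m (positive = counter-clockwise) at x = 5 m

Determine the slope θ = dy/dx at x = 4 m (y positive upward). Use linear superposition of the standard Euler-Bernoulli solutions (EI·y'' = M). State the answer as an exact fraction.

Load 1 — triangular load w₀=9 kN/m (0→w₀ over full span):
  θ_1 = -w₀(7L⁴-30L²x²+15x⁴)/(360LEI) = -9·(7·10⁴-30·10²·4²+15·4⁴)/(360·10·100000) = -323/500000 rad
Load 2 — uniform load w=18 kN/m over full span:
  θ_2 = -w(L³-6Lx²+4x³)/(24EI) = -18·(10³-6·10·4²+4·4³)/(24·100000) = -111/50000 rad
Load 3 — applied couple M₀=20 kN·m at a=5 m (b=L-a=5):
  θ_3 = (M₀x²/(2L)+C₁)/EI  [x≤a] with C₁=M₀(3b²-L²)/(6L)=-25/3 = (20·4²/(2·10)+(-25/3))/100000 = 23/300000 rad
Superposition: θ = Σ θ_i = -523/187500 rad ≈ -0.002789 rad

θ(4) = -523/187500 rad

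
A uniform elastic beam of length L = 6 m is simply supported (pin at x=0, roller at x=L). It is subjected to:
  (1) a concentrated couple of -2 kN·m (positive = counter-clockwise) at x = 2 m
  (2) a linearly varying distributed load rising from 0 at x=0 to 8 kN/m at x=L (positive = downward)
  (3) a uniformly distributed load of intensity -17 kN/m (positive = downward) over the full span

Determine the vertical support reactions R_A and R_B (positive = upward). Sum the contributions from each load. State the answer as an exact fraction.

Load 1 — applied couple M₀=-2 kN·m at a=2 m (b=L-a=4):
  R_A = M₀/L = (-2)/6 = -1/3 kN
  R_B = -M₀/L = -(-2)/6 = 1/3 kN
Load 2 — triangular load w₀=8 kN/m (0→w₀ over full span):
  R_A = w₀L/6 = 8·6/6 = 8 kN
  R_B = w₀L/3 = 8·6/3 = 16 kN
Load 3 — uniform load w=-17 kN/m over full span:
  R_A = wL/2 = (-17)·6/2 = -51 kN
  R_B = wL/2 = (-17)·6/2 = -51 kN
Superposition: R_A = -130/3 kN, R_B = -104/3 kN

R_A = -130/3 kN, R_B = -104/3 kN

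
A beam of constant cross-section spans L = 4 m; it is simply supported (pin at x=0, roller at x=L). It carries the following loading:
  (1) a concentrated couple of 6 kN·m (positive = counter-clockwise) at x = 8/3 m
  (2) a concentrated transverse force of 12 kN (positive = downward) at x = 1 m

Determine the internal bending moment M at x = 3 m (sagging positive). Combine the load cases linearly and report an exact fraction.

M(3) = 3/2 kN·m

Load 1 — applied couple M₀=6 kN·m at a=8/3 m (b=L-a=4/3):
  M_1 = M₀x/L - M₀  [x>a] = 6·3/4 - 6 = -3/2 kN·m
Load 2 — point force P=12 kN at a=1 m (b=L-a=3):
  M_2 = Pa(L-x)/L  [x>a] = 12·1·(4-3)/4 = 3 kN·m
Superposition: M = Σ M_i = 3/2 kN·m ≈ 1.500000 kN·m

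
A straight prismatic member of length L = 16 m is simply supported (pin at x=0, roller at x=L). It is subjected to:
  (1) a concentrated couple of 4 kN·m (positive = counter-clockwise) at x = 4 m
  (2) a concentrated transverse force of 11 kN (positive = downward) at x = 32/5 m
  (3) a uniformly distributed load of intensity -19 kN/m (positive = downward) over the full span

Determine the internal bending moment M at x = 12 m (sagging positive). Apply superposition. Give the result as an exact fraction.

Load 1 — applied couple M₀=4 kN·m at a=4 m (b=L-a=12):
  M_1 = M₀x/L - M₀  [x>a] = 4·12/16 - 4 = -1 kN·m
Load 2 — point force P=11 kN at a=32/5 m (b=L-a=48/5):
  M_2 = Pa(L-x)/L  [x>a] = 11·(32/5)·(16-12)/16 = 88/5 kN·m
Load 3 — uniform load w=-19 kN/m over full span:
  M_3 = wx(L-x)/2 = (-19)·12·(16-12)/2 = -456 kN·m
Superposition: M = Σ M_i = -2197/5 kN·m ≈ -439.400000 kN·m

M(12) = -2197/5 kN·m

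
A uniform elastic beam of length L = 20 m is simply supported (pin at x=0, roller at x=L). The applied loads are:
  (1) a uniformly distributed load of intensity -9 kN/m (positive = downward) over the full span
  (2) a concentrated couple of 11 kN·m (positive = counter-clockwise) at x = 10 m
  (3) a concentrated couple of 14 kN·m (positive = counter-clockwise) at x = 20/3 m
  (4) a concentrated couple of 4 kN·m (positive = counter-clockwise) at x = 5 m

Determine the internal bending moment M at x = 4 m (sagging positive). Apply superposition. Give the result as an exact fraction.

Load 1 — uniform load w=-9 kN/m over full span:
  M_1 = wx(L-x)/2 = (-9)·4·(20-4)/2 = -288 kN·m
Load 2 — applied couple M₀=11 kN·m at a=10 m (b=L-a=10):
  M_2 = M₀x/L  [x≤a] = 11·4/20 = 11/5 kN·m
Load 3 — applied couple M₀=14 kN·m at a=20/3 m (b=L-a=40/3):
  M_3 = M₀x/L  [x≤a] = 14·4/20 = 14/5 kN·m
Load 4 — applied couple M₀=4 kN·m at a=5 m (b=L-a=15):
  M_4 = M₀x/L  [x≤a] = 4·4/20 = 4/5 kN·m
Superposition: M = Σ M_i = -1411/5 kN·m ≈ -282.200000 kN·m

M(4) = -1411/5 kN·m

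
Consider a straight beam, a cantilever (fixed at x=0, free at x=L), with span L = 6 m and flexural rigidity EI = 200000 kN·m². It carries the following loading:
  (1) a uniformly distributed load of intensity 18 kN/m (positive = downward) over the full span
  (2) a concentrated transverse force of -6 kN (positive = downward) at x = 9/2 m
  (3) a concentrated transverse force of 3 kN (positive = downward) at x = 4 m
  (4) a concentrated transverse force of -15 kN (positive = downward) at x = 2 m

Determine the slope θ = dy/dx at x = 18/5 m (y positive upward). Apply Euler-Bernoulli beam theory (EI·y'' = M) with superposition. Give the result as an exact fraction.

Load 1 — uniform load w=18 kN/m over full span:
  θ_1 = -wx(x²-3Lx+3L²)/(6EI) = -18·(18/5)·((18/5)²-3·6·(18/5)+3·6²)/(6·200000) = -9477/3125000 rad
Load 2 — point force P=-6 kN at a=9/2 m (b=L-a=3/2):
  θ_2 = -Px(2a-x)/(2EI)  [x≤a] = -(-6)·(18/5)·(2·(9/2)-(18/5))/(2·200000) = 729/2500000 rad
Load 3 — point force P=3 kN at a=4 m (b=L-a=2):
  θ_3 = -Px(2a-x)/(2EI)  [x≤a] = -3·(18/5)·(2·4-(18/5))/(2·200000) = -297/2500000 rad
Load 4 — point force P=-15 kN at a=2 m (b=L-a=4):
  θ_4 = -Pa²/(2EI)  [x>a] = -(-15)·2²/(2·200000) = 3/20000 rad
Superposition: θ = Σ θ_i = -33873/12500000 rad ≈ -0.002710 rad

θ(18/5) = -33873/12500000 rad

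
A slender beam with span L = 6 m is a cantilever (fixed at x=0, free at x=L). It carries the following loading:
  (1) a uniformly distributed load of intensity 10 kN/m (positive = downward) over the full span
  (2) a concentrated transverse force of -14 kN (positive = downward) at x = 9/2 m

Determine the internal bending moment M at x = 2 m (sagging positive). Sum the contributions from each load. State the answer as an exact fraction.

M(2) = -45 kN·m

Load 1 — uniform load w=10 kN/m over full span:
  M_1 = -w(L-x)²/2 = -10·(6-2)²/2 = -80 kN·m
Load 2 — point force P=-14 kN at a=9/2 m (b=L-a=3/2):
  M_2 = -P(a-x)  [x≤a] = -(-14)·((9/2)-2) = 35 kN·m
Superposition: M = Σ M_i = -45 kN·m ≈ -45.000000 kN·m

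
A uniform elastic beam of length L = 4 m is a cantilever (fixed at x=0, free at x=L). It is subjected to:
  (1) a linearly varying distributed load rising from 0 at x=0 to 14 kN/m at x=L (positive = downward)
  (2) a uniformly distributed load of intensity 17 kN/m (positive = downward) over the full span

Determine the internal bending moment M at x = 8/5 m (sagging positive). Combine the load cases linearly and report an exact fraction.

Load 1 — triangular load w₀=14 kN/m (0→w₀ over full span):
  M_1 = w₀Lx/2 - w₀L²/3 - w₀x³/(6L) = 14·4·(8/5)/2 - 14·4²/3 - 14·(8/5)³/(6·4) = -4032/125 kN·m
Load 2 — uniform load w=17 kN/m over full span:
  M_2 = -w(L-x)²/2 = -17·(4-(8/5))²/2 = -1224/25 kN·m
Superposition: M = Σ M_i = -10152/125 kN·m ≈ -81.216000 kN·m

M(8/5) = -10152/125 kN·m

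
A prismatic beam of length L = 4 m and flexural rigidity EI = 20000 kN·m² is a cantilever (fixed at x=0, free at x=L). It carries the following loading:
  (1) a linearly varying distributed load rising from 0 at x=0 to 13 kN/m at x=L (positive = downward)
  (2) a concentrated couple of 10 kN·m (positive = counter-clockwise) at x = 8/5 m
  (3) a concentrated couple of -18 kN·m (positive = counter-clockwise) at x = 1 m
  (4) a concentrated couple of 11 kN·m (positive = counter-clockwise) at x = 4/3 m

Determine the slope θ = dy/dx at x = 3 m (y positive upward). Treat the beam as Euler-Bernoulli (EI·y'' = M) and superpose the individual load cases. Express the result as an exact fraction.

Load 1 — triangular load w₀=13 kN/m (0→w₀ over full span):
  θ_1 = (w₀Lx²/4-w₀L²x/3-w₀x⁴/(24L))/EI = (13·4·3²/4-13·4²·3/3-13·3⁴/(24·4))/20000 = -3263/640000 rad
Load 2 — applied couple M₀=10 kN·m at a=8/5 m (b=L-a=12/5):
  θ_2 = M₀a/EI  [x>a] = 10·(8/5)/20000 = 1/1250 rad
Load 3 — applied couple M₀=-18 kN·m at a=1 m (b=L-a=3):
  θ_3 = M₀a/EI  [x>a] = (-18)·1/20000 = -9/10000 rad
Load 4 — applied couple M₀=11 kN·m at a=4/3 m (b=L-a=8/3):
  θ_4 = M₀a/EI  [x>a] = 11·(4/3)/20000 = 11/15000 rad
Superposition: θ = Σ θ_i = -8573/1920000 rad ≈ -0.004465 rad

θ(3) = -8573/1920000 rad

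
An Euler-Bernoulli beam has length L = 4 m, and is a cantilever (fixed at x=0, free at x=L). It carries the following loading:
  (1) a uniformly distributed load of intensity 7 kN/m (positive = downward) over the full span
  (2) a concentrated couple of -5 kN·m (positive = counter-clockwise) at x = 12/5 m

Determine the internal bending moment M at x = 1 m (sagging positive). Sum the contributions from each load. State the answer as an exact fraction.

Load 1 — uniform load w=7 kN/m over full span:
  M_1 = -w(L-x)²/2 = -7·(4-1)²/2 = -63/2 kN·m
Load 2 — applied couple M₀=-5 kN·m at a=12/5 m (b=L-a=8/5):
  M_2 = M₀  [x≤a] = (-5) = -5 kN·m
Superposition: M = Σ M_i = -73/2 kN·m ≈ -36.500000 kN·m

M(1) = -73/2 kN·m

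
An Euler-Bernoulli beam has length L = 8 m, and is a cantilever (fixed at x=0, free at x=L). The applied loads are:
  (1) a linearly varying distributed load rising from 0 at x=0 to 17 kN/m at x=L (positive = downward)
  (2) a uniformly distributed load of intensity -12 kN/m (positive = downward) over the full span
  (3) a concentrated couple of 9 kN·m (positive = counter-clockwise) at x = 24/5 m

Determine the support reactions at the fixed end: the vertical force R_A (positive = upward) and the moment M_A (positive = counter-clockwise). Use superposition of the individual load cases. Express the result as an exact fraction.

R_A = -28 kN, M_A = -91/3 kN·m

Load 1 — triangular load w₀=17 kN/m (0→w₀ over full span):
  R_A = w₀L/2 = 17·8/2 = 68 kN
  M_A = w₀L²/3 = 17·8²/3 = 1088/3 kN·m
Load 2 — uniform load w=-12 kN/m over full span:
  R_A = wL = (-12)·8 = -96 kN
  M_A = wL²/2 = (-12)·8²/2 = -384 kN·m
Load 3 — applied couple M₀=9 kN·m at a=24/5 m (b=L-a=16/5):
  R_A = 0 kN
  M_A = -M₀ = -9 kN·m
Superposition: R_A = -28 kN, M_A = -91/3 kN·m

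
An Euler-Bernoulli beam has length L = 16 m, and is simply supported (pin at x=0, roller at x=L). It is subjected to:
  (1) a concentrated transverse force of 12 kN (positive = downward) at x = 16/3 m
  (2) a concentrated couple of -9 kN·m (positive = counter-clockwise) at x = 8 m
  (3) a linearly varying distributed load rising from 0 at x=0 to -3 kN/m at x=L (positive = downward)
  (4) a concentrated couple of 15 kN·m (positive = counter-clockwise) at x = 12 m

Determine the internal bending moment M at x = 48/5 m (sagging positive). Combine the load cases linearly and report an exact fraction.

Load 1 — point force P=12 kN at a=16/3 m (b=L-a=32/3):
  M_1 = Pa(L-x)/L  [x>a] = 12·(16/3)·(16-(48/5))/16 = 128/5 kN·m
Load 2 — applied couple M₀=-9 kN·m at a=8 m (b=L-a=8):
  M_2 = M₀x/L - M₀  [x>a] = (-9)·(48/5)/16 - (-9) = 18/5 kN·m
Load 3 — triangular load w₀=-3 kN/m (0→w₀ over full span):
  M_3 = w₀Lx/6 - w₀x³/(6L) = (-3)·16·(48/5)/6 - (-3)·(48/5)³/(6·16) = -6144/125 kN·m
Load 4 — applied couple M₀=15 kN·m at a=12 m (b=L-a=4):
  M_4 = M₀x/L  [x≤a] = 15·(48/5)/16 = 9 kN·m
Superposition: M = Σ M_i = -1369/125 kN·m ≈ -10.952000 kN·m

M(48/5) = -1369/125 kN·m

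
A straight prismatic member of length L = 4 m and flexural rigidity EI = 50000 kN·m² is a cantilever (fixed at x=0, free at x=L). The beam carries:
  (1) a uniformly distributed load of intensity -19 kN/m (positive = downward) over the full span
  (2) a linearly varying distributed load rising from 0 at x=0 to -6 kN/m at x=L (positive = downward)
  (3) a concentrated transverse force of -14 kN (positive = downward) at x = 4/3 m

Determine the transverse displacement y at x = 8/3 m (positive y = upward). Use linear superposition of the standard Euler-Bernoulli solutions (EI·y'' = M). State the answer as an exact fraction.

Load 1 — uniform load w=-19 kN/m over full span:
  y_1 = -wx²(x²-4Lx+6L²)/(24EI) = -(-19)·(8/3)²·((8/3)²-4·4·(8/3)+6·4²)/(24·50000) = 5168/759375 m
Load 2 — triangular load w₀=-6 kN/m (0→w₀ over full span):
  y_2 = (w₀Lx³/12-w₀L²x²/6-w₀x⁵/(120L))/EI = ((-6)·4·(8/3)³/12-(-6)·4²·(8/3)²/6-(-6)·(8/3)⁵/(120·4))/50000 = 5888/3796875 m
Load 3 — point force P=-14 kN at a=4/3 m (b=L-a=8/3):
  y_3 = -Pa²(3x-a)/(6EI)  [x>a] = -(-14)·(4/3)²·(3·(8/3)-(4/3))/(6·50000) = 28/50625 m
Superposition: y = Σ y_i = 11276/1265625 m ≈ 0.008909 m

y(8/3) = 11276/1265625 m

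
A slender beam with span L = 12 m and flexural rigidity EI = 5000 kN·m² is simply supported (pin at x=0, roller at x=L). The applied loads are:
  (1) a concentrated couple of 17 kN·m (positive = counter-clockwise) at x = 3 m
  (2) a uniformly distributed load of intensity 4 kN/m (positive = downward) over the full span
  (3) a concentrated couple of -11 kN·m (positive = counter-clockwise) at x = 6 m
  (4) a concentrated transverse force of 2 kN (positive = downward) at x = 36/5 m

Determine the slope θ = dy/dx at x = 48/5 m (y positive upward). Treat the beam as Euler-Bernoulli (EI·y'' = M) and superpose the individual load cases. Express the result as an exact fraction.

θ(48/5) = 222387/5000000 rad

Load 1 — applied couple M₀=17 kN·m at a=3 m (b=L-a=9):
  θ_1 = (M₀x²/(2L)-M₀(x-a)+C₁)/EI  [x>a] with C₁=M₀(3b²-L²)/(6L)=187/8 = (17·(48/5)²/(2·12)-17·((48/5)-3)+(187/8))/5000 = -4709/1000000 rad
Load 2 — uniform load w=4 kN/m over full span:
  θ_2 = -w(L³-6Lx²+4x³)/(24EI) = -4·(12³-6·12·(48/5)²+4·(48/5)³)/(24·5000) = 3564/78125 rad
Load 3 — applied couple M₀=-11 kN·m at a=6 m (b=L-a=6):
  θ_3 = (M₀x²/(2L)-M₀(x-a)+C₁)/EI  [x>a] with C₁=M₀(3b²-L²)/(6L)=11/2 = ((-11)·(48/5)²/(2·12)-(-11)·((48/5)-6)+(11/2))/5000 = 143/250000 rad
Load 4 — point force P=2 kN at a=36/5 m (b=L-a=24/5):
  θ_4 = -Pa(2L²-6Lx+3x²+a²)/(6LEI)  [x>a] = -2·(36/5)·(2·12²-6·12·(48/5)+3·(48/5)²+(36/5)²)/(6·12·5000) = 234/78125 rad
Superposition: θ = Σ θ_i = 222387/5000000 rad ≈ 0.044477 rad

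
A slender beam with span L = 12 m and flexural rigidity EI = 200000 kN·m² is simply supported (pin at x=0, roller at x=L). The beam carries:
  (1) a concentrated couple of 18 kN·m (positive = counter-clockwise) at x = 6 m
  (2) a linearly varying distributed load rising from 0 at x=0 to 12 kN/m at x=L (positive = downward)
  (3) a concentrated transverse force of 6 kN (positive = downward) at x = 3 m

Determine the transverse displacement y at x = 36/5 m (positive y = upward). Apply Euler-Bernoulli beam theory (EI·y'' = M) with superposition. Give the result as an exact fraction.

y(36/5) = -13203837/1562500000 m

Load 1 — applied couple M₀=18 kN·m at a=6 m (b=L-a=6):
  y_1 = (M₀x³/(6L)-M₀(x-a)²/2+C₁x)/EI  [x>a] with C₁=M₀(3b²-L²)/(6L)=-9 = (18·(36/5)³/(6·12)-18·((36/5)-6)²/2+(-9)·(36/5))/200000 = 243/3125000 m
Load 2 — triangular load w₀=12 kN/m (0→w₀ over full span):
  y_2 = -w₀x(7L⁴-10L²x²+3x⁴)/(360LEI) = -12·(36/5)·(7·12⁴-10·12²·(36/5)²+3·(36/5)⁴)/(360·12·200000) = -383616/48828125 m
Load 3 — point force P=6 kN at a=3 m (b=L-a=9):
  y_3 = -Pa(L-x)(2Lx-a²-x²)/(6LEI)  [x>a] = -6·3·(12-(36/5))·(2·12·(36/5)-3²-(36/5)²)/(6·12·200000) = -8397/12500000 m
Superposition: y = Σ y_i = -13203837/1562500000 m ≈ -0.008450 m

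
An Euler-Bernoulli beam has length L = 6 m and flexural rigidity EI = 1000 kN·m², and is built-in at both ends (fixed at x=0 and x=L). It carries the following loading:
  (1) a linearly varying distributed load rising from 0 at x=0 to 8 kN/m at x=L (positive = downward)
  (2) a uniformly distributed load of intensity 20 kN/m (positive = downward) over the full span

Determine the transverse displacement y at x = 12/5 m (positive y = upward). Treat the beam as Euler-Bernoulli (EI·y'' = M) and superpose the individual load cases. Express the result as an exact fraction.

Load 1 — triangular load w₀=8 kN/m (0→w₀ over full span):
  y_1 = -w₀x²(L-x)²(x+2L)/(120LEI) = -8·(12/5)²·(6-(12/5))²·((12/5)+2·6)/(120·6·1000) = -23328/1953125 m
Load 2 — uniform load w=20 kN/m over full span:
  y_2 = -wx²(L-x)²/(24EI) = -20·(12/5)²·(6-(12/5))²/(24·1000) = -972/15625 m
Superposition: y = Σ y_i = -144828/1953125 m ≈ -0.074152 m

y(12/5) = -144828/1953125 m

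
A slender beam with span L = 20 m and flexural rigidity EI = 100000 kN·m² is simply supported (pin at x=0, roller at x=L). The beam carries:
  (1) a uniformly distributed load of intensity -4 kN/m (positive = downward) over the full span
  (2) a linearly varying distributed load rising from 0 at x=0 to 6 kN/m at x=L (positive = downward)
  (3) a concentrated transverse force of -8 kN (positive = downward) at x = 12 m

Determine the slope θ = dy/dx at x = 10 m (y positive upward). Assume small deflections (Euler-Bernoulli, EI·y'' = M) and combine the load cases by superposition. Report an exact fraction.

θ(10) = -587/1500000 rad

Load 1 — uniform load w=-4 kN/m over full span:
  θ_1 = -w(L³-6Lx²+4x³)/(24EI) = -(-4)·(20³-6·20·10²+4·10³)/(24·100000) = 0 rad
Load 2 — triangular load w₀=6 kN/m (0→w₀ over full span):
  θ_2 = -w₀(7L⁴-30L²x²+15x⁴)/(360LEI) = -6·(7·20⁴-30·20²·10²+15·10⁴)/(360·20·100000) = -7/12000 rad
Load 3 — point force P=-8 kN at a=12 m (b=L-a=8):
  θ_3 = -Pb(L²-b²-3x²)/(6LEI)  [x≤a] = -(-8)·8·(20²-8²-3·10²)/(6·20·100000) = 3/15625 rad
Superposition: θ = Σ θ_i = -587/1500000 rad ≈ -0.000391 rad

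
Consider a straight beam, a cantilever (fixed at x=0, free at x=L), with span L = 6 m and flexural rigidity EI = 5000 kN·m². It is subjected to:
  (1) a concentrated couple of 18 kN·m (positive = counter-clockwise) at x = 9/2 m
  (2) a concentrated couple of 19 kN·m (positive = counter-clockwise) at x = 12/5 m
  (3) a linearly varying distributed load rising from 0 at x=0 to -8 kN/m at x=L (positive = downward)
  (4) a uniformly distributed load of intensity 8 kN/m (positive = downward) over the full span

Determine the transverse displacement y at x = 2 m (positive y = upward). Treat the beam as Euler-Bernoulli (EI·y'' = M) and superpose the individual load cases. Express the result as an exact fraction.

Load 1 — applied couple M₀=18 kN·m at a=9/2 m (b=L-a=3/2):
  y_1 = M₀x²/(2EI)  [x≤a] = 18·2²/(2·5000) = 9/1250 m
Load 2 — applied couple M₀=19 kN·m at a=12/5 m (b=L-a=18/5):
  y_2 = M₀x²/(2EI)  [x≤a] = 19·2²/(2·5000) = 19/2500 m
Load 3 — triangular load w₀=-8 kN/m (0→w₀ over full span):
  y_3 = (w₀Lx³/12-w₀L²x²/6-w₀x⁵/(120L))/EI = ((-8)·6·2³/12-(-8)·6²·2²/6-(-8)·2⁵/(120·6))/5000 = 902/28125 m
Load 4 — uniform load w=8 kN/m over full span:
  y_4 = -wx²(x²-4Lx+6L²)/(24EI) = -8·2²·(2²-4·6·2+6·6²)/(24·5000) = -86/1875 m
Superposition: y = Σ y_i = 113/112500 m ≈ 0.001004 m

y(2) = 113/112500 m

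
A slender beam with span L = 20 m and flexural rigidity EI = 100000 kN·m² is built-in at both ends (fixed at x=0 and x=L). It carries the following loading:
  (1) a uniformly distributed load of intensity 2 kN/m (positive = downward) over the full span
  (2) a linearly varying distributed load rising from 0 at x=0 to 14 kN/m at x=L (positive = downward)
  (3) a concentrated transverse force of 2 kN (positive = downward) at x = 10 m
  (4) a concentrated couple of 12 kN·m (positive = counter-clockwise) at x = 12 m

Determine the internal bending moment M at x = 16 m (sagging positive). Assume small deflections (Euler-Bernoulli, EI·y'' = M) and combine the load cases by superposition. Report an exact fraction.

Load 1 — uniform load w=2 kN/m over full span:
  M_1 = wLx/2 - wL²/12 - wx²/2 = 2·20·16/2 - 2·20²/12 - 2·16²/2 = -8/3 kN·m
Load 2 — triangular load w₀=14 kN/m (0→w₀ over full span):
  M_2 = 3w₀Lx/20 - w₀L²/30 - w₀x³/(6L) = 3·14·20·16/20 - 14·20²/30 - 14·16³/(6·20) = 112/15 kN·m
Load 3 — point force P=2 kN at a=10 m (b=L-a=10):
  M_3 = Pa²(a+3b)(L-x)/L³ - Pa²b/L²  [x>a] = 2·10²·(10+3·10)·(20-16)/20³ - 2·10²·10/20² = -1 kN·m
Load 4 — applied couple M₀=12 kN·m at a=12 m (b=L-a=8):
  M_4 = R_Ax - M_A - M₀  [x>a] with R_A=108/125, M_A=96/25 = (108/125)·16 - (96/25) - 12 = -252/125 kN·m
Superposition: M = Σ M_i = 223/125 kN·m ≈ 1.784000 kN·m

M(16) = 223/125 kN·m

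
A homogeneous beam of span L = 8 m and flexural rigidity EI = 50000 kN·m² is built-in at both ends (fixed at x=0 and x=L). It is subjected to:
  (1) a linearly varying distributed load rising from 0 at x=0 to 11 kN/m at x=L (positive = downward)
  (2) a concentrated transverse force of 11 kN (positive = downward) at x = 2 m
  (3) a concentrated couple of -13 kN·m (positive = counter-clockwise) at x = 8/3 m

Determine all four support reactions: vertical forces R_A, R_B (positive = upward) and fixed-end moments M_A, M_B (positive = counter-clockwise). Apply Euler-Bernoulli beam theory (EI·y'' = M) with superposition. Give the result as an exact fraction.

R_A = 9751/480 kN, M_A = 4301/120 kN·m, R_B = 16649/480 kN, M_B = -5239/120 kN·m

Load 1 — triangular load w₀=11 kN/m (0→w₀ over full span):
  R_A = 3w₀L/20 = 3·11·8/20 = 66/5 kN
  M_A = w₀L²/30 = 11·8²/30 = 352/15 kN·m
  R_B = 7w₀L/20 = 7·11·8/20 = 154/5 kN
  M_B = -w₀L²/20 = -11·8²/20 = -176/5 kN·m
Load 2 — point force P=11 kN at a=2 m (b=L-a=6):
  R_A = Pb²(3a+b)/L³ = 11·6²·(3·2+6)/8³ = 297/32 kN
  M_A = Pab²/L² = 11·2·6²/8² = 99/8 kN·m
  R_B = Pa²(a+3b)/L³ = 11·2²·(2+3·6)/8³ = 55/32 kN
  M_B = -Pa²b/L² = -11·2²·6/8² = -33/8 kN·m
Load 3 — applied couple M₀=-13 kN·m at a=8/3 m (b=L-a=16/3):
  R_A = 6M₀ab/L³ = 6·(-13)·(8/3)·(16/3)/8³ = -13/6 kN
  M_A = M₀b(2a-b)/L² = (-13)·(16/3)·(2·(8/3)-(16/3))/8² = 0 kN·m
  R_B = -6M₀ab/L³ = -6·(-13)·(8/3)·(16/3)/8³ = 13/6 kN
  M_B = M₀a(2b-a)/L² = (-13)·(8/3)·(2·(16/3)-(8/3))/8² = -13/3 kN·m
Superposition: R_A = 9751/480 kN, M_A = 4301/120 kN·m, R_B = 16649/480 kN, M_B = -5239/120 kN·m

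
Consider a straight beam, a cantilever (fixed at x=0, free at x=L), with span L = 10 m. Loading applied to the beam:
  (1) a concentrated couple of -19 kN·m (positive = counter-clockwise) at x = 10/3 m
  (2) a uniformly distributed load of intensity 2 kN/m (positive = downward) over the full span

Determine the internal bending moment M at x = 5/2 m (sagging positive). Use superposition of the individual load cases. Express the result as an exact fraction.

Load 1 — applied couple M₀=-19 kN·m at a=10/3 m (b=L-a=20/3):
  M_1 = M₀  [x≤a] = (-19) = -19 kN·m
Load 2 — uniform load w=2 kN/m over full span:
  M_2 = -w(L-x)²/2 = -2·(10-(5/2))²/2 = -225/4 kN·m
Superposition: M = Σ M_i = -301/4 kN·m ≈ -75.250000 kN·m

M(5/2) = -301/4 kN·m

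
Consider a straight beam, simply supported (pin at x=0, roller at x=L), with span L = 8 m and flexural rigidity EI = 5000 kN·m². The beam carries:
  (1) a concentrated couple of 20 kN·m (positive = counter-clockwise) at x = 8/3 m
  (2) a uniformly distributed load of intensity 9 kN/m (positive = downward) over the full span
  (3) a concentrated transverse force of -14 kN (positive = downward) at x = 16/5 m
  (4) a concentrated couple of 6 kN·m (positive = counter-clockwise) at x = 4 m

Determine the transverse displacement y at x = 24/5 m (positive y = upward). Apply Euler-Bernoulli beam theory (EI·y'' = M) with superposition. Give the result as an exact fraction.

y(24/5) = -197996/3515625 m

Load 1 — applied couple M₀=20 kN·m at a=8/3 m (b=L-a=16/3):
  y_1 = (M₀x³/(6L)-M₀(x-a)²/2+C₁x)/EI  [x>a] with C₁=M₀(3b²-L²)/(6L)=80/9 = (20·(24/5)³/(6·8)-20·((24/5)-(8/3))²/2+(80/9)·(24/5))/5000 = 1216/140625 m
Load 2 — uniform load w=9 kN/m over full span:
  y_2 = -wx(L³-2Lx²+x³)/(24EI) = -9·(24/5)·(8³-2·8·(24/5)²+(24/5)³)/(24·5000) = -35712/390625 m
Load 3 — point force P=-14 kN at a=16/5 m (b=L-a=24/5):
  y_3 = -Pa(L-x)(2Lx-a²-x²)/(6LEI)  [x>a] = -(-14)·(16/5)·(8-(24/5))·(2·8·(24/5)-(16/5)²-(24/5)²)/(6·8·5000) = 30464/1171875 m
Load 4 — applied couple M₀=6 kN·m at a=4 m (b=L-a=4):
  y_4 = (M₀x³/(6L)-M₀(x-a)²/2+C₁x)/EI  [x>a] with C₁=M₀(3b²-L²)/(6L)=-2 = (6·(24/5)³/(6·8)-6·((24/5)-4)²/2+(-2)·(24/5))/5000 = 36/78125 m
Superposition: y = Σ y_i = -197996/3515625 m ≈ -0.056319 m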